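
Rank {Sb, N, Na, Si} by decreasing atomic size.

Na > Sb > Si > N

Across a period the added protons contract the valence shell; down a group each new principal shell makes the atom larger.
Here both period and group differ, so the two effects have to be weighed against each other.
Si > N: relative to N, both the across-period and down-group shifts push Si's atomic radius up.
Sb > Si: the two effects oppose for this pair; the down-group effect wins (140 vs 116 pm).
Na > Sb: period and group pull opposite ways; the across-period shift dominates (155 vs 140 pm).
Approximate values (pm): N 71, Na 155, Si 116, Sb 140.
So from largest to smallest: Na > Sb > Si > N.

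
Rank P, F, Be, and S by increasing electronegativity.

Be is in period 2, group 2; F is in period 2, group 17; P is in period 3, group 15; S is in period 3, group 16.
Atoms toward the upper right of the periodic table pull bonding electrons most strongly.
These span different periods and groups, so the two trends combine.
P > Be: period and group pull opposite ways; the across-period shift dominates (2.19 vs 1.57).
S > P: both are in period 3; the period trend gives S the larger value.
F > S: both effects reinforce here, so F is clearly the higher of the two.
Approximate values (Pauling): Be 1.57, F 3.98, P 2.19, S 2.58.
So from lowest to highest: Be < P < S < F.

Be < P < S < F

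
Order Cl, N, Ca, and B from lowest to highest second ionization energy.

Ca, Cl, B, N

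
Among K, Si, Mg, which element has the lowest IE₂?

Mg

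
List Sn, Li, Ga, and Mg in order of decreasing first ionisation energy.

Mg, Sn, Ga, Li

Li is in period 2, group 1; Mg is in period 3, group 2; Ga is in period 4, group 13; Sn is in period 5, group 14.
Removing the outermost electron gets harder across a period and easier down a group.
These sit on a diagonal, where the across-period and down-group effects partly cancel.
Ga > Li: period and group pull opposite ways; the across-period shift dominates (579 vs 520 kJ/mol).
Sn > Ga: period and group pull opposite ways; the across-period shift dominates (709 vs 579 kJ/mol).
Mg > Sn: period and group pull opposite ways; the down-group shift dominates (738 vs 709 kJ/mol).
Tabulated first ionization energy (kJ/mol): Li 520, Mg 738, Ga 579, Sn 709.
So from highest to lowest: Mg > Sn > Ga > Li.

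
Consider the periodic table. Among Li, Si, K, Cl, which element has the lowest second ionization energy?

Si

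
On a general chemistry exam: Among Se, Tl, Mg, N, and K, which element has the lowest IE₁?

N is in period 2, group 15; Mg is in period 3, group 2; K is in period 4, group 1; Se is in period 4, group 16; Tl is in period 6, group 13.
Removing the outermost electron gets harder across a period and easier down a group.
These span different periods and groups, so the two trends combine.
Tl > K: period and group pull opposite ways; the across-period shift dominates (589 vs 419 kJ/mol).
Mg > Tl: period and group pull opposite ways; the down-group shift dominates (738 vs 589 kJ/mol).
Se > Mg: the two effects oppose for this pair; the across-period effect wins (941 vs 738 kJ/mol).
N > Se: the two effects oppose for this pair; the down-group effect wins (1402 vs 941 kJ/mol).
Tabulated first ionization energy (kJ/mol): N 1402, Mg 738, K 419, Se 941, Tl 589.
The lowest IE₁ among these belongs to K.

K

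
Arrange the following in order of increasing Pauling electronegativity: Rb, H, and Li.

Rb < Li < H

Atoms toward the upper right of the periodic table pull bonding electrons most strongly.
All are in group 1, so electronegativity increases up the group.
So from lowest to highest: Rb < Li < H.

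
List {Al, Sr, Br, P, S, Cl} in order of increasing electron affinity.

Sr < Al < P < S < Br < Cl

Al is in period 3, group 13; P is in period 3, group 15; S is in period 3, group 16; Cl is in period 3, group 17; Br is in period 4, group 17; Sr is in period 5, group 2.
Atoms with high Z_eff and room in the valence shell (especially the halogens) have the most exothermic electron affinities.
Here both period and group differ, so the two effects have to be weighed against each other.
Al > Sr: both effects reinforce here, so Al is clearly the higher of the two.
P > Al: P lies to the right of Al in period 3, so the across-period effect alone puts P higher.
S > P: S lies to the right of P in period 3, so the across-period effect alone puts S higher.
Br > S: period and group pull opposite ways; the across-period shift dominates (325 vs 200 kJ/mol).
Cl > Br: Cl sits above Br in group 17, so the down-group effect alone puts Cl higher.
Approximate values (kJ/mol): Al 42, P 72, S 200, Cl 349, Br 325, Sr 5.
So from lowest to highest: Sr < Al < P < S < Br < Cl.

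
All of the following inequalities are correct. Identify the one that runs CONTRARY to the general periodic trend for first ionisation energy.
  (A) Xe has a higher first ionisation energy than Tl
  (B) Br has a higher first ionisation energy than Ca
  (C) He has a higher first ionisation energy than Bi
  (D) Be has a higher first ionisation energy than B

(D)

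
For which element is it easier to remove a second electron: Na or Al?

Al

After 1 electron has been removed, what remains? Na⁺ is the bare [Ne] core; Al⁺ still has 2 valence electrons.
Breaking into a closed-shell core is much more expensive than removing a leftover valence electron — Na has the largest IE_2 here.
The numbers (kJ/mol): Na 4562, Al 1817.
Putting it together, IE_2: Al < Na.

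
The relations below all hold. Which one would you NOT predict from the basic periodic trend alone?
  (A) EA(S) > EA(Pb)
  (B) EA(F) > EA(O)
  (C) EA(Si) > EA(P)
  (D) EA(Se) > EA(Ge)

(C)

The general trend: electron affinity increases across a period and decreases down a group.
(A) S (period 3, group 16) vs Pb (period 6, group 14): the stated order agrees with the simple trend.
(B) F (period 2, group 17) vs O (period 2, group 16): the stated order agrees with the simple trend.
(C) Si (period 3, group 14) vs P (period 3, group 15): the stated order contradicts the simple trend.
(D) Se (period 4, group 16) vs Ge (period 4, group 14): the stated order agrees with the simple trend.
The exception is (C): adding an electron to P's half-filled 3p³ is unfavourable, so Si (3p²) has the more exothermic EA.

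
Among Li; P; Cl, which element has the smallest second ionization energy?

P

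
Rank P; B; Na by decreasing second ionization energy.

Na, B, P

IE_2 is the cost of taking one more electron from the +1 cation: P⁺ still has 4 valence electrons; B⁺ still has 2 valence electrons; Na⁺ is the bare [Ne] core.
Pulling an electron out of a noble-gas core costs far more than removing a remaining valence electron, so Na sits at the high end of IE_2.
Valence configurations: P⁺ [Ne]3s²3p², B⁺ [He]2s².
Tabulated IE_2 (kJ/mol): P 1907, B 2427, Na 4562.
Putting it together, IE_2: P < B < Na.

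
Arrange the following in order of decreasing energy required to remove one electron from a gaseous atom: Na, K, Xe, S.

Na is in period 3, group 1; S is in period 3, group 16; K is in period 4, group 1; Xe is in period 5, group 18.
Across a period the outer electron is held more tightly (higher IE₁); down a group it sits in a higher shell, more shielded, and comes off more easily.
These span different periods and groups, so the two trends combine.
Na > K: they share group 1; the group trend gives Na the larger value.
S > Na: both are in period 3; the period trend gives S the larger value.
Xe > S: period and group pull opposite ways; the across-period shift dominates (1170 vs 1000 kJ/mol).
For reference (kJ/mol): Na 496, S 1000, K 419, Xe 1170.
So from highest to lowest: Xe > S > Na > K.

Xe > S > Na > K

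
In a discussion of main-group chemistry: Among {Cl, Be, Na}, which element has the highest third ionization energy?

After 2 electrons have been removed, what remains? Cl²⁺ still has 5 valence electrons; Be²⁺ is the bare [He] core; Na²⁺ is already 1 electron into the core.
Breaking into a closed-shell core is much more expensive than removing a leftover valence electron — Na and Be have the largest IE_3 here.
Approximate IE_3 values (kJ/mol): Cl 3822, Be 14849, Na 6910.
Hence IE_3: Cl < Na < Be.

Be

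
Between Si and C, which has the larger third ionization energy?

C

The third ionization energy removes an electron from the +2 ion. For each element: Si²⁺ still has 2 valence electrons; C²⁺ still has 2 valence electrons.
All are still removing valence electrons, so compare the +2 ions as you would atoms: IE_3 generally rises across a period (higher Z_eff) and falls down a group (larger shell), subject to the usual subshell exceptions.
Valence configurations: Si²⁺ [Ne]3s², C²⁺ [He]2s².
Tabulated IE_3 (kJ/mol): Si 3232, C 4620.
Putting it together, IE_3: Si < C.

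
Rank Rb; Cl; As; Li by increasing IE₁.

Li is in period 2, group 1; Cl is in period 3, group 17; As is in period 4, group 15; Rb is in period 5, group 1.
Across a period the outer electron is held more tightly (higher IE₁); down a group it sits in a higher shell, more shielded, and comes off more easily.
Neither a single period nor a single group — weigh both effects.
Li > Rb: they share group 1; the group trend gives Li the larger value.
As > Li: the two effects oppose for this pair; the across-period effect wins (947 vs 520 kJ/mol).
Cl > As: both effects reinforce here, so Cl is clearly the higher of the two.
Tabulated first ionization energy (kJ/mol): Li 520, Cl 1251, As 947, Rb 403.
So from lowest to highest: Rb < Li < As < Cl.

Rb < Li < As < Cl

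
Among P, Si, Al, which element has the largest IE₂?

After 1 electron has been removed, what remains? P⁺ still has 4 valence electrons; Si⁺ still has 3 valence electrons; Al⁺ still has 2 valence electrons.
All are still removing valence electrons, so compare the +1 ions as you would atoms: IE_2 generally rises across a period (higher Z_eff) and falls down a group (larger shell), subject to the usual subshell exceptions.
Valence configurations: P⁺ [Ne]3s²3p², Si⁺ [Ne]3s²3p¹, Al⁺ [Ne]3s².
Si⁺ loses a lone 3p electron whereas Al⁺ must break into a filled 3s² pair, so IE_2(Al) > IE_2(Si) even though Si has the higher nuclear charge.
Tabulated IE_2 (kJ/mol): P 1907, Si 1577, Al 1817.
Overall IE_2 order: Si < Al < P.

P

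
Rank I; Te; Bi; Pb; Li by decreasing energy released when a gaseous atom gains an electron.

I > Te > Bi > Li > Pb

Electron affinity generally becomes more exothermic across a period toward the halogens and less exothermic down a group.
Here both period and group differ, so the two effects have to be weighed against each other.
Li > Pb: period and group pull opposite ways; the down-group shift dominates (60 vs 35 kJ/mol).
Bi > Li: period and group pull opposite ways; the across-period shift dominates (91 vs 60 kJ/mol).
Te > Bi: relative to Bi, both the across-period and down-group shifts push Te's electron affinity up.
I > Te: I lies to the right of Te in period 5, so the across-period effect alone puts I higher.
For reference (kJ/mol): Li 60, Te 190, I 295, Pb 35, Bi 91.
So from highest to lowest: I > Te > Bi > Li > Pb.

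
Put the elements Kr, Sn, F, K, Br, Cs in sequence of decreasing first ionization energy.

F > Kr > Br > Sn > K > Cs

F is in period 2, group 17; K is in period 4, group 1; Br is in period 4, group 17; Kr is in period 4, group 18; Sn is in period 5, group 14; Cs is in period 6, group 1.
Across a period the outer electron is held more tightly (higher IE₁); down a group it sits in a higher shell, more shielded, and comes off more easily.
Neither a single period nor a single group — weigh both effects.
K > Cs: they share group 1; the group trend gives K the larger value.
Sn > K: period and group pull opposite ways; the across-period shift dominates (709 vs 419 kJ/mol).
Br > Sn: relative to Sn, both the across-period and down-group shifts push Br's first ionization energy up.
Kr > Br: both are in period 4; the period trend gives Kr the larger value.
F > Kr: period and group pull opposite ways; the down-group shift dominates (1681 vs 1351 kJ/mol).
Tabulated first ionization energy (kJ/mol): F 1681, K 419, Br 1140, Kr 1351, Sn 709, Cs 376.
So from highest to lowest: F > Kr > Br > Sn > K > Cs.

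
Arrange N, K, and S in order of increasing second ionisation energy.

S, N, K

The second ionization energy removes an electron from the +1 ion. For each element: N⁺ still has 4 valence electrons; K⁺ is the bare [Ar] core; S⁺ still has 5 valence electrons.
Pulling an electron out of a noble-gas core costs far more than removing a remaining valence electron, so K sits at the high end of IE_2.
Valence configurations: N⁺ [He]2s²2p², S⁺ [Ne]3s²3p³.
Tabulated IE_2 (kJ/mol): N 2856, K 3052, S 2252.
Putting it together, IE_2: S < N < K.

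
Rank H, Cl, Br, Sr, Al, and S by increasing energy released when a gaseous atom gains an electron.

Sr < Al < H < S < Br < Cl

H is in period 1, group 1; Al is in period 3, group 13; S is in period 3, group 16; Cl is in period 3, group 17; Br is in period 4, group 17; Sr is in period 5, group 2.
Atoms with high Z_eff and room in the valence shell (especially the halogens) have the most exothermic electron affinities.
Neither a single period nor a single group — weigh both effects.
Al > Sr: both effects reinforce here, so Al is clearly the higher of the two.
H > Al: period and group pull opposite ways; the down-group shift dominates (73 vs 42 kJ/mol).
S > H: the two effects oppose for this pair; the across-period effect wins (200 vs 73 kJ/mol).
Br > S: the two effects oppose for this pair; the across-period effect wins (325 vs 200 kJ/mol).
Cl > Br: they share group 17; the group trend gives Cl the larger value.
Approximate values (kJ/mol): H 73, Al 42, S 200, Cl 349, Br 325, Sr 5.
So from lowest to highest: Sr < Al < H < S < Br < Cl.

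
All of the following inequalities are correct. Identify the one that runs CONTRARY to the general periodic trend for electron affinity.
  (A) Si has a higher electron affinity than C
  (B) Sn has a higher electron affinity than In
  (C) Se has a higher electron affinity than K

(A)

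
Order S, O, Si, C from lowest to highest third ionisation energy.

Si, S, C, O

Consider each +2 ion: S²⁺ still has 4 valence electrons; O²⁺ still has 4 valence electrons; Si²⁺ still has 2 valence electrons; C²⁺ still has 2 valence electrons.
All are still removing valence electrons, so compare the +2 ions as you would atoms: IE_3 generally rises across a period (higher Z_eff) and falls down a group (larger shell), subject to the usual subshell exceptions.
Valence configurations: S²⁺ [Ne]3s²3p², O²⁺ [He]2s²2p², Si²⁺ [Ne]3s², C²⁺ [He]2s².
The numbers (kJ/mol): S 3357, O 5300, Si 3232, C 4620.
So the third ionization energies run Si < S < C < O.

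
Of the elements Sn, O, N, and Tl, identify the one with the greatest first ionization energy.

IE₁ increases left→right with effective nuclear charge and decreases top→bottom as the valence shell moves farther out.
Here both period and group differ, so the two effects have to be weighed against each other.
Sn > Tl: both effects reinforce here, so Sn is clearly the higher of the two.
O > Sn: relative to Sn, both the across-period and down-group shifts push O's first ionization energy up.
N > O: this pair runs against the simple trend — see the exception note.
Note the exception: N has a higher first ionization energy than O, contrary to the simple trend — pairing an electron in O's 2p⁴ costs repulsion energy, so O ionizes more easily than half-filled N (2p³).
Tabulated first ionization energy (kJ/mol): N 1402, O 1314, Sn 709, Tl 589.
The greatest first ionization energy among these belongs to N.

N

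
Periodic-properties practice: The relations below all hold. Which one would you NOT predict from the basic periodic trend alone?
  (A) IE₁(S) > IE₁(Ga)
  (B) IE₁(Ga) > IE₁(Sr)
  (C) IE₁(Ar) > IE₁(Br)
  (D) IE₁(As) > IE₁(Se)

(D)

The general trend: first ionisation energy increases across a period and decreases down a group.
(A) S (period 3, group 16) vs Ga (period 4, group 13): the stated order agrees with the simple trend.
(B) Ga (period 4, group 13) vs Sr (period 5, group 2): the stated order agrees with the simple trend.
(C) Ar (period 3, group 18) vs Br (period 4, group 17): the stated order agrees with the simple trend.
(D) As (period 4, group 15) vs Se (period 4, group 16): the stated order contradicts the simple trend.
The exception is (D): Se (4p⁴) ionizes more easily than half-filled As (4p³).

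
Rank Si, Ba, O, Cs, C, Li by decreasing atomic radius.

Cs > Ba > Li > Si > C > O

Li is in period 2, group 1; C is in period 2, group 14; O is in period 2, group 16; Si is in period 3, group 14; Cs is in period 6, group 1; Ba is in period 6, group 2.
Radius decreases left→right (rising Z_eff, same n) and increases top→bottom (higher n).
Here both period and group differ, so the two effects have to be weighed against each other.
C > O: both are in period 2; the period trend gives C the larger value.
Si > C: Si sits below C in group 14, so the down-group effect alone puts Si larger.
Li > Si: the two effects oppose for this pair; the across-period effect wins (133 vs 116 pm).
Ba > Li: period and group pull opposite ways; the down-group shift dominates (196 vs 133 pm).
Cs > Ba: Cs lies to the left of Ba in period 6, so the across-period effect alone puts Cs larger.
Approximate values (pm): Li 133, C 75, O 63, Si 116, Cs 232, Ba 196.
So from largest to smallest: Cs > Ba > Li > Si > C > O.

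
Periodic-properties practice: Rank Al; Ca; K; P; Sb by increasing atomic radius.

P < Al < Sb < Ca < K

Across a period the added protons contract the valence shell; down a group each new principal shell makes the atom larger.
Neither a single period nor a single group — weigh both effects.
Al > P: Al lies to the left of P in period 3, so the across-period effect alone puts Al larger.
Sb > Al: period and group pull opposite ways; the down-group shift dominates (140 vs 126 pm).
Ca > Sb: the two effects oppose for this pair; the across-period effect wins (171 vs 140 pm).
K > Ca: K lies to the left of Ca in period 4, so the across-period effect alone puts K larger.
Tabulated atomic radius (pm): Al 126, P 111, K 196, Ca 171, Sb 140.
So from smallest to largest: P < Al < Sb < Ca < K.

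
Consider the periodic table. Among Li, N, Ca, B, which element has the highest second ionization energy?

Li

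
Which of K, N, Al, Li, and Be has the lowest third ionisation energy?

Al

IE_3 is the cost of taking one more electron from the +2 cation: K²⁺ is already 1 electron into the core; N²⁺ still has 3 valence electrons; Al²⁺ still has 1 valence electron; Li²⁺ is already 1 electron into the core; Be²⁺ is the bare [He] core.
Usually core removal costs more than valence removal, but here the competition is close: a tightly held n=2 valence electron can cost more to remove than an n=3 core electron, so the actual values have to decide it.
Valence configurations: N²⁺ [He]2s²2p¹, Al²⁺ [Ne]3s¹.
Approximate IE_3 values (kJ/mol): K 4420, N 4578, Al 2745, Li 11815, Be 14849.
So the third ionization energies run Al < K < N < Li < Be.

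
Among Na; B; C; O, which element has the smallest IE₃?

IE_3 is the cost of taking one more electron from the +2 cation: Na²⁺ is already 1 electron into the core; B²⁺ still has 1 valence electron; C²⁺ still has 2 valence electrons; O²⁺ still has 4 valence electrons.
Core electrons are held far more tightly than valence electrons, so Na tops the IE_3 order.
Valence configurations: B²⁺ [He]2s¹, C²⁺ [He]2s², O²⁺ [He]2s²2p².
Tabulated IE_3 (kJ/mol): Na 6910, B 3660, C 4620, O 5300.
Hence IE_3: B < C < O < Na.

B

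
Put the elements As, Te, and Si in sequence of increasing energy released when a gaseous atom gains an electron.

As < Si < Te

Adding an electron releases more energy for atoms nearer the top right (short of the noble gases).
These sit on a diagonal, where the across-period and down-group effects partly cancel.
Si > As: the two effects oppose for this pair; the down-group effect wins (134 vs 78 kJ/mol).
Te > Si: the two effects oppose for this pair; the across-period effect wins (190 vs 134 kJ/mol).
For reference (kJ/mol): Si 134, As 78, Te 190.
So from lowest to highest: As < Si < Te.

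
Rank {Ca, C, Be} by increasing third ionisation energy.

C < Ca < Be

Consider each +2 ion: Ca²⁺ is the bare [Ar] core; C²⁺ still has 2 valence electrons; Be²⁺ is the bare [He] core.
Core electrons are held far more tightly than valence electrons, so Ca and Be top the IE_3 order.
Approximate IE_3 values (kJ/mol): Ca 4912, C 4620, Be 14849.
Putting it together, IE_3: C < Ca < Be.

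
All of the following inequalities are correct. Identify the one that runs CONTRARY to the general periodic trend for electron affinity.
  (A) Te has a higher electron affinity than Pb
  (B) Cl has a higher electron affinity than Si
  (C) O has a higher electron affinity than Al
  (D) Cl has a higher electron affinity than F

The general trend: electron affinity increases across a period and decreases down a group.
(A) Te (period 5, group 16) vs Pb (period 6, group 14): the stated order agrees with the simple trend.
(B) Cl (period 3, group 17) vs Si (period 3, group 14): the stated order agrees with the simple trend.
(C) O (period 2, group 16) vs Al (period 3, group 13): the stated order agrees with the simple trend.
(D) Cl (period 3, group 17) vs F (period 2, group 17): the stated order contradicts the simple trend.
The exception is (D): F's small 2p subshell makes the incoming electron feel strong e⁻–e⁻ repulsion, so Cl actually releases more energy on gaining an electron.

(D)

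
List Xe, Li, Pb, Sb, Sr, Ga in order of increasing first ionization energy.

Li is in period 2, group 1; Ga is in period 4, group 13; Sr is in period 5, group 2; Sb is in period 5, group 15; Xe is in period 5, group 18; Pb is in period 6, group 14.
Removing the outermost electron gets harder across a period and easier down a group.
Neither a single period nor a single group — weigh both effects.
Sr > Li: the two effects oppose for this pair; the across-period effect wins (550 vs 520 kJ/mol).
Ga > Sr: both effects reinforce here, so Ga is clearly the higher of the two.
Pb > Ga: the two effects oppose for this pair; the across-period effect wins (716 vs 579 kJ/mol).
Sb > Pb: relative to Pb, both the across-period and down-group shifts push Sb's first ionization energy up.
Xe > Sb: both are in period 5; the period trend gives Xe the larger value.
Tabulated first ionization energy (kJ/mol): Li 520, Ga 579, Sr 550, Sb 831, Xe 1170, Pb 716.
So from lowest to highest: Li < Sr < Ga < Pb < Sb < Xe.

Li, Sr, Ga, Pb, Sb, Xe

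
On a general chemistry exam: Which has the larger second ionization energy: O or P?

The second ionization energy removes an electron from the +1 ion. For each element: O⁺ still has 5 valence electrons; P⁺ still has 4 valence electrons.
All are still removing valence electrons, so compare the +1 ions as you would atoms: IE_2 generally rises across a period (higher Z_eff) and falls down a group (larger shell), subject to the usual subshell exceptions.
Valence configurations: O⁺ [He]2s²2p³, P⁺ [Ne]3s²3p².
Tabulated IE_2 (kJ/mol): O 3388, P 1907.
Putting it together, IE_2: P < O.

O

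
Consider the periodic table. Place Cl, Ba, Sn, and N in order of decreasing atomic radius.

Ba > Sn > Cl > N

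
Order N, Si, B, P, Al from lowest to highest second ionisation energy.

The second ionization energy removes an electron from the +1 ion. For each element: N⁺ still has 4 valence electrons; Si⁺ still has 3 valence electrons; B⁺ still has 2 valence electrons; P⁺ still has 4 valence electrons; Al⁺ still has 2 valence electrons.
All are still removing valence electrons, so compare the +1 ions as you would atoms: IE_2 generally rises across a period (higher Z_eff) and falls down a group (larger shell), subject to the usual subshell exceptions.
Valence configurations: N⁺ [He]2s²2p², Si⁺ [Ne]3s²3p¹, B⁺ [He]2s², P⁺ [Ne]3s²3p², Al⁺ [Ne]3s².
Si⁺ loses a lone 3p electron whereas Al⁺ must break into a filled 3s² pair, so IE_2(Al) > IE_2(Si) even though Si has the higher nuclear charge.
Approximate IE_2 values (kJ/mol): N 2856, Si 1577, B 2427, P 1907, Al 1817.
Hence IE_2: Si < Al < P < B < N.

Si, Al, P, B, N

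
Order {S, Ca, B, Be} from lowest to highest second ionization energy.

Ca, Be, S, B

The second ionization energy removes an electron from the +1 ion. For each element: S⁺ still has 5 valence electrons; Ca⁺ still has 1 valence electron; B⁺ still has 2 valence electrons; Be⁺ still has 1 valence electron.
All are still removing valence electrons, so compare the +1 ions as you would atoms: IE_2 generally rises across a period (higher Z_eff) and falls down a group (larger shell), subject to the usual subshell exceptions.
Valence configurations: S⁺ [Ne]3s²3p³, Ca⁺ [Ar]4s¹, B⁺ [He]2s², Be⁺ [He]2s¹.
Tabulated IE_2 (kJ/mol): S 2252, Ca 1145, B 2427, Be 1757.
Overall IE_2 order: Ca < Be < S < B.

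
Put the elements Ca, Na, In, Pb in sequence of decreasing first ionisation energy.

Pb > Ca > In > Na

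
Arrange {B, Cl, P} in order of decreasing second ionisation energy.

Consider each +1 ion: B⁺ still has 2 valence electrons; Cl⁺ still has 6 valence electrons; P⁺ still has 4 valence electrons.
All are still removing valence electrons, so compare the +1 ions as you would atoms: IE_2 generally rises across a period (higher Z_eff) and falls down a group (larger shell), subject to the usual subshell exceptions.
Valence configurations: B⁺ [He]2s², Cl⁺ [Ne]3s²3p⁴, P⁺ [Ne]3s²3p².
The numbers (kJ/mol): B 2427, Cl 2298, P 1907.
Hence IE_2: P < Cl < B.

B > Cl > P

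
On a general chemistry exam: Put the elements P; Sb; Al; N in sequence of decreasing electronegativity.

N > P > Sb > Al

EN rises left→right (higher Z_eff, smaller atoms) and falls top→bottom (larger, more shielded atoms).
Here both period and group differ, so the two effects have to be weighed against each other.
Sb > Al: the two effects oppose for this pair; the across-period effect wins (2.05 vs 1.61).
P > Sb: P sits above Sb in group 15, so the down-group effect alone puts P higher.
N > P: they share group 15; the group trend gives N the larger value.
For reference (Pauling): N 3.04, Al 1.61, P 2.19, Sb 2.05.
So from highest to lowest: N > P > Sb > Al.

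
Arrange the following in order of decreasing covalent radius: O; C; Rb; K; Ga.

C is in period 2, group 14; O is in period 2, group 16; K is in period 4, group 1; Ga is in period 4, group 13; Rb is in period 5, group 1.
Atomic radius shrinks across a period as nuclear charge pulls the same shell inward, and grows down a group as new shells are added.
Neither a single period nor a single group — weigh both effects.
C > O: C lies to the left of O in period 2, so the across-period effect alone puts C larger.
Ga > C: relative to C, both the across-period and down-group shifts push Ga's atomic radius up.
K > Ga: K lies to the left of Ga in period 4, so the across-period effect alone puts K larger.
Rb > K: Rb sits below K in group 1, so the down-group effect alone puts Rb larger.
Approximate values (pm): C 75, O 63, K 196, Ga 124, Rb 210.
So from largest to smallest: Rb > K > Ga > C > O.

Rb > K > Ga > C > O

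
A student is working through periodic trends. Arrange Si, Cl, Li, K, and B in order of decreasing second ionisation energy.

IE_2 is the cost of taking one more electron from the +1 cation: Si⁺ still has 3 valence electrons; Cl⁺ still has 6 valence electrons; Li⁺ is the bare [He] core; K⁺ is the bare [Ar] core; B⁺ still has 2 valence electrons.
Core electrons are held far more tightly than valence electrons, so K and Li top the IE_2 order.
Valence configurations: Si⁺ [Ne]3s²3p¹, Cl⁺ [Ne]3s²3p⁴, B⁺ [He]2s².
The numbers (kJ/mol): Si 1577, Cl 2298, Li 7298, K 3052, B 2427.
Putting it together, IE_2: Si < Cl < B < K < Li.

Li > K > B > Cl > Si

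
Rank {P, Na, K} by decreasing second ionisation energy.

Na, K, P

The second ionization energy removes an electron from the +1 ion. For each element: P⁺ still has 4 valence electrons; Na⁺ is the bare [Ne] core; K⁺ is the bare [Ar] core.
Breaking into a closed-shell core is much more expensive than removing a leftover valence electron — K and Na have the largest IE_2 here.
Approximate IE_2 values (kJ/mol): P 1907, Na 4562, K 3052.
Putting it together, IE_2: P < K < Na.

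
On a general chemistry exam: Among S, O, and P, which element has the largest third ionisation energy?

After 2 electrons have been removed, what remains? S²⁺ still has 4 valence electrons; O²⁺ still has 4 valence electrons; P²⁺ still has 3 valence electrons.
All are still removing valence electrons, so compare the +2 ions as you would atoms: IE_3 generally rises across a period (higher Z_eff) and falls down a group (larger shell), subject to the usual subshell exceptions.
Valence configurations: S²⁺ [Ne]3s²3p², O²⁺ [He]2s²2p², P²⁺ [Ne]3s²3p¹.
Approximate IE_3 values (kJ/mol): S 3357, O 5300, P 2914.
So the third ionization energies run P < S < O.

O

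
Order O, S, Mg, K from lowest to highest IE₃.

After 2 electrons have been removed, what remains? O²⁺ still has 4 valence electrons; S²⁺ still has 4 valence electrons; Mg²⁺ is the bare [Ne] core; K²⁺ is already 1 electron into the core.
Usually core removal costs more than valence removal, but here the competition is close: a tightly held n=2 valence electron can cost more to remove than an n=3 core electron, so the actual values have to decide it.
Valence configurations: O²⁺ [He]2s²2p², S²⁺ [Ne]3s²3p².
Tabulated IE_3 (kJ/mol): O 5300, S 3357, Mg 7733, K 4420.
Putting it together, IE_3: S < K < O < Mg.

S < K < O < Mg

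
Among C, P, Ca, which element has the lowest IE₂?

Ca

After 1 electron has been removed, what remains? C⁺ still has 3 valence electrons; P⁺ still has 4 valence electrons; Ca⁺ still has 1 valence electron.
All are still removing valence electrons, so compare the +1 ions as you would atoms: IE_2 generally rises across a period (higher Z_eff) and falls down a group (larger shell), subject to the usual subshell exceptions.
Valence configurations: C⁺ [He]2s²2p¹, P⁺ [Ne]3s²3p², Ca⁺ [Ar]4s¹.
Tabulated IE_2 (kJ/mol): C 2353, P 1907, Ca 1145.
Hence IE_2: Ca < P < C.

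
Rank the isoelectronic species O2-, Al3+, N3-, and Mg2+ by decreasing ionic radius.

All of these have 10 electrons, so size is governed by nuclear charge alone: the more protons, the stronger the pull on the same electron cloud, and the smaller the ion.
Nuclear charges: Al3+ (Z=13), Mg2+ (Z=12), O2- (Z=8), N3- (Z=7).
Largest to smallest: N3- > O2- > Mg2+ > Al3+.

N3- > O2- > Mg2+ > Al3+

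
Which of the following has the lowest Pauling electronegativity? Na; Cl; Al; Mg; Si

Na is in period 3, group 1; Mg is in period 3, group 2; Al is in period 3, group 13; Si is in period 3, group 14; Cl is in period 3, group 17.
Smaller atoms with higher effective nuclear charge are more electronegative.
All lie in period 3, so electronegativity increases left to right.
The lowest Pauling electronegativity among these belongs to Na.

Na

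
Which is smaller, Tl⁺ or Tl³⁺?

Tl³⁺

Both ions have Z = 81 protons, but Tl³⁺ has lost more electrons, so its remaining electrons feel a larger effective nuclear charge per electron and are pulled in more tightly.
Higher positive charge → smaller ion, so Tl⁺ > Tl³⁺.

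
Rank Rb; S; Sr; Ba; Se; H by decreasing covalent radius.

H is in period 1, group 1; S is in period 3, group 16; Se is in period 4, group 16; Rb is in period 5, group 1; Sr is in period 5, group 2; Ba is in period 6, group 2.
Atomic radius shrinks across a period as nuclear charge pulls the same shell inward, and grows down a group as new shells are added.
These span different periods and groups, so the two trends combine.
S > H: period and group pull opposite ways; the down-group shift dominates (103 vs 32 pm).
Se > S: Se sits below S in group 16, so the down-group effect alone puts Se larger.
Sr > Se: both effects reinforce here, so Sr is clearly the larger of the two.
Ba > Sr: Ba sits below Sr in group 2, so the down-group effect alone puts Ba larger.
Rb > Ba: period and group pull opposite ways; the across-period shift dominates (210 vs 196 pm).
Approximate values (pm): H 32, S 103, Se 116, Rb 210, Sr 185, Ba 196.
So from largest to smallest: Rb > Ba > Sr > Se > S > H.

Rb > Ba > Sr > Se > S > H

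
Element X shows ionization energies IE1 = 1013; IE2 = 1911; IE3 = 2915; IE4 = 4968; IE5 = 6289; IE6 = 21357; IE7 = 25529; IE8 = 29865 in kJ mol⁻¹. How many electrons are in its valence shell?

5

Look for the largest jump between consecutive ionization energies: IE6/IE5 ≈ 3.4, far larger than any earlier ratio.
That jump marks the point where a core electron is being removed. So the atom has 5 valence electrons.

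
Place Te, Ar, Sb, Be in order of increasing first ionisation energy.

Sb, Te, Be, Ar

Be is in period 2, group 2; Ar is in period 3, group 18; Sb is in period 5, group 15; Te is in period 5, group 16.
IE₁ increases left→right with effective nuclear charge and decreases top→bottom as the valence shell moves farther out.
Neither a single period nor a single group — weigh both effects.
Te > Sb: Te lies to the right of Sb in period 5, so the across-period effect alone puts Te higher.
Be > Te: period and group pull opposite ways; the down-group shift dominates (900 vs 869 kJ/mol).
Ar > Be: the two effects oppose for this pair; the across-period effect wins (1521 vs 900 kJ/mol).
Tabulated first ionization energy (kJ/mol): Be 900, Ar 1521, Sb 831, Te 869.
So from lowest to highest: Sb < Te < Be < Ar.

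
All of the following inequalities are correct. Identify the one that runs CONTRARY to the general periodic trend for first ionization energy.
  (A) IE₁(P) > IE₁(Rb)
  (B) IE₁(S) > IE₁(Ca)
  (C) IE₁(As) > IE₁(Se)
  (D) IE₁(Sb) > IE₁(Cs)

(C)

The general trend: first ionization energy increases across a period and decreases down a group.
(A) P (period 3, group 15) vs Rb (period 5, group 1): the stated order agrees with the simple trend.
(B) S (period 3, group 16) vs Ca (period 4, group 2): the stated order agrees with the simple trend.
(C) As (period 4, group 15) vs Se (period 4, group 16): the stated order contradicts the simple trend.
(D) Sb (period 5, group 15) vs Cs (period 6, group 1): the stated order agrees with the simple trend.
The exception is (C): Se (4p⁴) ionizes more easily than half-filled As (4p³).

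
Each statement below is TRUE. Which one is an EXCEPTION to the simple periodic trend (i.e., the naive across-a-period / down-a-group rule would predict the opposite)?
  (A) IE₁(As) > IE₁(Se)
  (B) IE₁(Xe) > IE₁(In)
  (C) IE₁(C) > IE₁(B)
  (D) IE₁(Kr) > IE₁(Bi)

(A)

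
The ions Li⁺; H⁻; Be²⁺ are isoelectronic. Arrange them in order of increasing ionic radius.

All of these have 2 electrons, so size is governed by nuclear charge alone: the more protons, the stronger the pull on the same electron cloud, and the smaller the ion.
Nuclear charges: Be²⁺ (Z=4), Li⁺ (Z=3), H⁻ (Z=1).
Smallest to largest: Be²⁺ < Li⁺ < H⁻.

Be²⁺ < Li⁺ < H⁻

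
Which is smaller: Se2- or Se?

Se

Forming Se2- adds 2 electrons to Se. More electron–electron repulsion in the same shell, with unchanged nuclear charge, lets the cloud expand.
An anion is larger than its parent atom: Se2- > Se.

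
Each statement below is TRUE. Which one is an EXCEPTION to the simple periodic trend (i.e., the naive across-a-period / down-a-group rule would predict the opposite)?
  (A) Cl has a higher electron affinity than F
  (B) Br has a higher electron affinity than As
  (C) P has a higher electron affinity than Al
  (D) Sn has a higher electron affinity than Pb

The general trend: electron affinity increases across a period and decreases down a group.
(A) Cl (period 3, group 17) vs F (period 2, group 17): the stated order contradicts the simple trend.
(B) Br (period 4, group 17) vs As (period 4, group 15): the stated order agrees with the simple trend.
(C) P (period 3, group 15) vs Al (period 3, group 13): the stated order agrees with the simple trend.
(D) Sn (period 5, group 14) vs Pb (period 6, group 14): the stated order agrees with the simple trend.
The exception is (A): F's small 2p subshell makes the incoming electron feel strong e⁻–e⁻ repulsion, so Cl actually releases more energy on gaining an electron.

(A)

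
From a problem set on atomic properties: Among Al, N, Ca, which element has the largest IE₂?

N

Consider each +1 ion: Al⁺ still has 2 valence electrons; N⁺ still has 4 valence electrons; Ca⁺ still has 1 valence electron.
All are still removing valence electrons, so compare the +1 ions as you would atoms: IE_2 generally rises across a period (higher Z_eff) and falls down a group (larger shell), subject to the usual subshell exceptions.
Valence configurations: Al⁺ [Ne]3s², N⁺ [He]2s²2p², Ca⁺ [Ar]4s¹.
Approximate IE_2 values (kJ/mol): Al 1817, N 2856, Ca 1145.
Overall IE_2 order: Ca < Al < N.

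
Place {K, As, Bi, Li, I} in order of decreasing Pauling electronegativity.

I > As > Bi > Li > K

Smaller atoms with higher effective nuclear charge are more electronegative.
These span different periods and groups, so the two trends combine.
Li > K: Li sits above K in group 1, so the down-group effect alone puts Li higher.
Bi > Li: the two effects oppose for this pair; the across-period effect wins (2.02 vs 0.98).
As > Bi: they share group 15; the group trend gives As the larger value.
I > As: period and group pull opposite ways; the across-period shift dominates (2.66 vs 2.18).
Approximate values (Pauling): Li 0.98, K 0.82, As 2.18, I 2.66, Bi 2.02.
So from highest to lowest: I > As > Bi > Li > K.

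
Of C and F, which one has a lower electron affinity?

C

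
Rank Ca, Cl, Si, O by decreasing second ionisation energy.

After 1 electron has been removed, what remains? Ca⁺ still has 1 valence electron; Cl⁺ still has 6 valence electrons; Si⁺ still has 3 valence electrons; O⁺ still has 5 valence electrons.
All are still removing valence electrons, so compare the +1 ions as you would atoms: IE_2 generally rises across a period (higher Z_eff) and falls down a group (larger shell), subject to the usual subshell exceptions.
Valence configurations: Ca⁺ [Ar]4s¹, Cl⁺ [Ne]3s²3p⁴, Si⁺ [Ne]3s²3p¹, O⁺ [He]2s²2p³.
The numbers (kJ/mol): Ca 1145, Cl 2298, Si 1577, O 3388.
Putting it together, IE_2: Ca < Si < Cl < O.

O > Cl > Si > Ca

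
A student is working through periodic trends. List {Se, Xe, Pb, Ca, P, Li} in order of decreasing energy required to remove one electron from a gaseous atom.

Xe > P > Se > Pb > Ca > Li

Li is in period 2, group 1; P is in period 3, group 15; Ca is in period 4, group 2; Se is in period 4, group 16; Xe is in period 5, group 18; Pb is in period 6, group 14.
Removing the outermost electron gets harder across a period and easier down a group.
Here both period and group differ, so the two effects have to be weighed against each other.
Ca > Li: the two effects oppose for this pair; the across-period effect wins (590 vs 520 kJ/mol).
Pb > Ca: the two effects oppose for this pair; the across-period effect wins (716 vs 590 kJ/mol).
Se > Pb: both effects reinforce here, so Se is clearly the higher of the two.
P > Se: the two effects oppose for this pair; the down-group effect wins (1012 vs 941 kJ/mol).
Xe > P: the two effects oppose for this pair; the across-period effect wins (1170 vs 1012 kJ/mol).
For reference (kJ/mol): Li 520, P 1012, Ca 590, Se 941, Xe 1170, Pb 716.
So from highest to lowest: Xe > P > Se > Pb > Ca > Li.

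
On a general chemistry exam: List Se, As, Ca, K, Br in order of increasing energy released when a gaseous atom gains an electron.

Ca < K < As < Se < Br

Atoms with high Z_eff and room in the valence shell (especially the halogens) have the most exothermic electron affinities.
All lie in period 4; the across-period trend (electron affinity increases left to right) applies, with the exception below.
Note the exception: K has a higher electron affinity than Ca, contrary to the simple trend — adding an electron to Ca (ns²) has to open a new, higher-energy np subshell, which is unfavourable.
Tabulated electron affinity (kJ/mol): K 48, Ca 2, As 78, Se 195, Br 325.
So from lowest to highest: Ca < K < As < Se < Br.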